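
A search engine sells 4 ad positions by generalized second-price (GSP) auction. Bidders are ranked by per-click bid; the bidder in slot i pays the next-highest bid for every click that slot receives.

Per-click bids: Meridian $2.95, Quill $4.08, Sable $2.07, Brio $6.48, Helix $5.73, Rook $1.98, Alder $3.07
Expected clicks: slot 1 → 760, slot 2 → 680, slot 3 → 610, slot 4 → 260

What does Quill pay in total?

Sorting advertisers: $6.48 (Brio) > $5.73 (Helix) > $4.08 (Quill) > $3.07 (Alder) > $2.95 (Meridian) > …
Quill holds slot 3 → pays next bid $3.07 × 610 clicks = $1872.70.

Quill pays $1872.70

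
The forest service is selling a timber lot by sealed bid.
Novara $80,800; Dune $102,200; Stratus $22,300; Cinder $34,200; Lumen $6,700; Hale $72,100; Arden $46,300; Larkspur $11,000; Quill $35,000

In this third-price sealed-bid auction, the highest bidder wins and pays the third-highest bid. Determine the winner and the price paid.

Third-price sealed-bid auction: the highest bidder wins and pays the third-highest bid.
Sorting bids: 102,200 (Dune) > 80,800 (Novara) > 72,100 (Hale) > 46,300 (Arden) > 35,000 (Quill) > 34,200 (Cinder) > …
Dune is highest; pays the third-highest bid, $72,100.

Dune pays $72,100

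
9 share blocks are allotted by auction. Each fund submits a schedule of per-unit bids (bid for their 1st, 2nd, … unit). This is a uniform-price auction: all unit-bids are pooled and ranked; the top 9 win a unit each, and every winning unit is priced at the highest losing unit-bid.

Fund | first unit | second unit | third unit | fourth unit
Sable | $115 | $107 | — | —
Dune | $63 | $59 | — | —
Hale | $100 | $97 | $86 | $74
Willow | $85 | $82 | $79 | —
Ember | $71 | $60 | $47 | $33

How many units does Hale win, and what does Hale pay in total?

All unit-bids, highest first — top 9: 115 (Sable-1), 107 (Sable-2), 100 (Hale-1), 97 (Hale-2), 86 (Hale-3), 85 (Willow-1), 82 (Willow-2), 79 (Willow-3), 74 (Hale-4)
Highest rejected unit-bid = $71.
Hale wins 4 unit(s) at $71 each.

Hale: 4 units, pays $284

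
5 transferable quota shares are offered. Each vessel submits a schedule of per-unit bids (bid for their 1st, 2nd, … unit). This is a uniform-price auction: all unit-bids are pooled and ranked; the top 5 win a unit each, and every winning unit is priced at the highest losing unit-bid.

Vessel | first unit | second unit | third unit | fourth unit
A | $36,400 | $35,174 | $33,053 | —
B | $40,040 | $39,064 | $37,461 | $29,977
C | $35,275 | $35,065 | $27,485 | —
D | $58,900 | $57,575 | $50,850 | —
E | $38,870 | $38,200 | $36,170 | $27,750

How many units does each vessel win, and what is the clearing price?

B 2, D 3; clearing price $38,870

Merging the schedules and taking the best 5: 58,900 (D-1), 57,575 (D-2), 50,850 (D-3), 40,040 (B-1), 39,064 (B-2)
The (k+1)-th unit-bid is $38,870.
Allocation: B 2, D 3.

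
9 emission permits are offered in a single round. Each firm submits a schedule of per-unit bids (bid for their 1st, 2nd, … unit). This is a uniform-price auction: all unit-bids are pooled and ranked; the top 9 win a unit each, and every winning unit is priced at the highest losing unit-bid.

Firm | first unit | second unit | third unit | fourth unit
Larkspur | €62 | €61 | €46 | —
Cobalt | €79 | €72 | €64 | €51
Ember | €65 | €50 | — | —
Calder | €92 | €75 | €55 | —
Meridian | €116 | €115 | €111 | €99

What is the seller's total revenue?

Total revenue: €576

Pooled unit-bids ranked (top 9): 116 (Meridian-1), 115 (Meridian-2), 111 (Meridian-3), 99 (Meridian-4), 92 (Calder-1), 79 (Cobalt-1), 75 (Calder-2), 72 (Cobalt-2), 65 (Ember-1)
Highest rejected unit-bid = €64.
Allocation: Calder 2, Cobalt 2, Ember 1, Meridian 4. Every unit priced at €64.
Revenue = 9 × 64 = €576.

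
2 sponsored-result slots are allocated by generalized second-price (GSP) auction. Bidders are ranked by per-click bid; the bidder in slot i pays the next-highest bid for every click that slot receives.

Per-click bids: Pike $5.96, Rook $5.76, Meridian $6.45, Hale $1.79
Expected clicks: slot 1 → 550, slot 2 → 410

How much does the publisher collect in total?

Sorting advertisers: $6.45 (Meridian) > $5.96 (Pike) > $5.76 (Rook) > …
Slot 1: Meridian pays $5.96 × 550 = $3278.00
Slot 2: Pike pays $5.76 × 410 = $2361.60
Total = $5639.60

Total revenue: $5639.60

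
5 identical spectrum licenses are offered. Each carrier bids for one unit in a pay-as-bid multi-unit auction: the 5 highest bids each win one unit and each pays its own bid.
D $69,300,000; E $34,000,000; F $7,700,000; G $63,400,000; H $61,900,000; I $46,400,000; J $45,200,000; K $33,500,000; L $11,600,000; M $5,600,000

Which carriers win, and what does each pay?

D $69,300,000, G $63,400,000, H $61,900,000, I $46,400,000, J $45,200,000

Ordering the bids: 69,300,000 (D), 63,400,000 (G), 61,900,000 (H), 46,400,000 (I), 45,200,000 (J), 34,000,000 (E), 33,500,000 (K), …
Top 5: D, G, H, I, J.
Each winner pays its own bid: D $69,300,000, G $63,400,000, H $61,900,000, I $46,400,000, J $45,200,000.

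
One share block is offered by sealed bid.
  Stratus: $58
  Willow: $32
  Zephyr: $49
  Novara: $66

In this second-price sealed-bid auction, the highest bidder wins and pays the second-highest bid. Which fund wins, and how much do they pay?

Novara pays $58

Second-price sealed-bid auction: the highest bidder wins and pays the second-highest bid.
Sorting bids: 66 (Novara) > 58 (Stratus) > 49 (Zephyr) > 32 (Willow)
Novara is highest; pays the second-highest bid, $58.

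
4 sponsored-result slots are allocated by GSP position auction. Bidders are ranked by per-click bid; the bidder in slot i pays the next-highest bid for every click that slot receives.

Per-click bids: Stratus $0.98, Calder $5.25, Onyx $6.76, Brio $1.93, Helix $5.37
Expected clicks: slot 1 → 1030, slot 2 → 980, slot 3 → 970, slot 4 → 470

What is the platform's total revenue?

Sorting advertisers: $6.76 (Onyx) > $5.37 (Helix) > $5.25 (Calder) > $1.93 (Brio) > $0.98 (Stratus)
Slot 1: Onyx pays $5.37 × 1030 = $5531.10
Slot 2: Helix pays $5.25 × 980 = $5145.00
Slot 3: Calder pays $1.93 × 970 = $1872.10
Slot 4: Brio pays $0.98 × 470 = $460.60
Total = $13008.80

Total revenue: $13008.80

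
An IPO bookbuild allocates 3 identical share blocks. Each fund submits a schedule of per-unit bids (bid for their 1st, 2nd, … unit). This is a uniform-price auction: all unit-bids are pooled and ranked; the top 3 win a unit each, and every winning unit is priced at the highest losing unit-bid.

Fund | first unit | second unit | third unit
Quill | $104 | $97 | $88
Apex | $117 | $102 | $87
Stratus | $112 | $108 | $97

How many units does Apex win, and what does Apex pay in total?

Apex: 1 unit, pays $104

Pooled unit-bids ranked (top 3): 117 (Apex-1), 112 (Stratus-1), 108 (Stratus-2)
First bid not allocated: $104.
Apex wins 1 unit(s) at $104 each.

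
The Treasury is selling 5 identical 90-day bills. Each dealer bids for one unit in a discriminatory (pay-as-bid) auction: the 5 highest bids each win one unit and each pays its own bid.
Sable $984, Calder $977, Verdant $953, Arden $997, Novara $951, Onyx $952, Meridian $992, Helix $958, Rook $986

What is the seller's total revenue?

Total revenue: $4,936

Sorting: 997 (Arden), 992 (Meridian), 986 (Rook), 984 (Sable), 977 (Calder), 958 (Helix), 953 (Verdant), …
The 5 highest are Arden, Meridian, Rook, Sable, Calder.
Total revenue = 997 + 992 + 986 + 984 + 977 = $4,936.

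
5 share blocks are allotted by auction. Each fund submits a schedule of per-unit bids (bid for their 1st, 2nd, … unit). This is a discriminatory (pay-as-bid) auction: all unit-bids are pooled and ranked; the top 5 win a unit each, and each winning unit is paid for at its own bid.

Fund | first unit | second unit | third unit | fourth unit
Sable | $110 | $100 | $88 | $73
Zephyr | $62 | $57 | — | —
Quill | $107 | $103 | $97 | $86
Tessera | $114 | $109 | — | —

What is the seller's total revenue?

All unit-bids, highest first — top 5: 114 (Tessera-1), 110 (Sable-1), 109 (Tessera-2), 107 (Quill-1), 103 (Quill-2)
Next rejected bid: $100 (not a price — pay-as-bid).
Each winning unit pays its own bid.
Revenue = 114 + 110 + 109 + 107 + 103 = $543.

Total revenue: $543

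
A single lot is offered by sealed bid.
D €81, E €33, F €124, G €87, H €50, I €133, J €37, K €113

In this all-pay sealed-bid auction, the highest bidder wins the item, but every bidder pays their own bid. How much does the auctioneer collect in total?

Bids in order: 133 (I) > 124 (F) > 113 (K) > 87 (G) > 81 (D) > 50 (H) > …
I wins with the top bid; all bids are sunk regardless.
Every bidder forfeits their bid regardless of winning.
Revenue = 81 + 33 + 124 + 87 + 50 + 133 + 37 + 113 = €658.

Total revenue: €658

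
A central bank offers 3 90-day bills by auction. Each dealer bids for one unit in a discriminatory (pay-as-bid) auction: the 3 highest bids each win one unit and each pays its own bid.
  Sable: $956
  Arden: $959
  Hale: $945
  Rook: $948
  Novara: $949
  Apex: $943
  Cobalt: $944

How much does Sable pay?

Sable pays $956

Ordering the bids: 959 (Arden), 956 (Sable), 949 (Novara), 948 (Rook), 945 (Hale), …
Top 3: Arden, Sable, Novara.
Sable wins → own bid $956.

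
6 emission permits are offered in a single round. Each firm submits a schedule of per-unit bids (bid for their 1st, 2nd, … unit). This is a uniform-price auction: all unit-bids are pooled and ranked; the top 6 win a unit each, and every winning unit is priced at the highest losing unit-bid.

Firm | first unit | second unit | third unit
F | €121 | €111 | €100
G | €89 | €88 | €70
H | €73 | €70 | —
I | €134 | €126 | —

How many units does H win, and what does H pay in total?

All unit-bids, highest first — top 6: 134 (I-1), 126 (I-2), 121 (F-1), 111 (F-2), 100 (F-3), 89 (G-1)
First bid not allocated: €88.
H wins 0 unit(s) at €88 each.

H: 0 units, pays €0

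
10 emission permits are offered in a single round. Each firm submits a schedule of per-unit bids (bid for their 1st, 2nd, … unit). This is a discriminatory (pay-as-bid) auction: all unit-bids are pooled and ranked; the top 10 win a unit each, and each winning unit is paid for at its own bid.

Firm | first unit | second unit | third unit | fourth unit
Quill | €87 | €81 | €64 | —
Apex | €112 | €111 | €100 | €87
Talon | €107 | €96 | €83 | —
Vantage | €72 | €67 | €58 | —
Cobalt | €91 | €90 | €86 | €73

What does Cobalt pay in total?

Cobalt pays €267

Pooled unit-bids ranked (top 10): 112 (Apex-1), 111 (Apex-2), 107 (Talon-1), 100 (Apex-3), 96 (Talon-2), 91 (Cobalt-1), 90 (Cobalt-2), 87 (Quill-1), 87 (Apex-4), 86 (Cobalt-3)
Next rejected bid: €83 (not a price — pay-as-bid).
Cobalt's winning unit-bids: 91 + 90 + 86 = €267.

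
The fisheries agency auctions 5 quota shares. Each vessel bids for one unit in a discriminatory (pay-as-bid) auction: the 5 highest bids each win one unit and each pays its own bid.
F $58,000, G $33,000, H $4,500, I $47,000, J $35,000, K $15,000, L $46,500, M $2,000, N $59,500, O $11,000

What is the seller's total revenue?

Total revenue: $246,000

Sorting: 59,500 (N), 58,000 (F), 47,000 (I), 46,500 (L), 35,000 (J), 33,000 (G), 15,000 (K), …
Winners (5 units): N, F, I, L, J.
Total revenue = 59,500 + 58,000 + 47,000 + 46,500 + 35,000 = $246,000.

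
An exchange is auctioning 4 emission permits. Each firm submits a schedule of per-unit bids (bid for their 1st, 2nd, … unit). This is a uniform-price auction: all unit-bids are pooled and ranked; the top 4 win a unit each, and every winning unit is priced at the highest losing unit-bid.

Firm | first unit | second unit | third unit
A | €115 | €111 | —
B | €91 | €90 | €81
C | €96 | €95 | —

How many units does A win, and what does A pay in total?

A: 2 units, pays €182

All unit-bids, highest first — top 4: 115 (A-1), 111 (A-2), 96 (C-1), 95 (C-2)
First bid not allocated: €91.
A wins 2 unit(s) at €91 each.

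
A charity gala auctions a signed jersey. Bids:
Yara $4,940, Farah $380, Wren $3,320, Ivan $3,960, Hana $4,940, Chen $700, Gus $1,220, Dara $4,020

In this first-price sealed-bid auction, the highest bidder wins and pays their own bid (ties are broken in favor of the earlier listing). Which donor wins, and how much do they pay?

Yara pays $4,940

Sorting bids: 4,940 (Yara) > 4,940 (Hana) > 4,020 (Dara) > 3,960 (Ivan) > 3,320 (Wren) > 1,220 (Gus) > …
Yara and Hana tie at $4,940; tie-break gives it to Yara.
Yara is highest → pays own bid, $4,940.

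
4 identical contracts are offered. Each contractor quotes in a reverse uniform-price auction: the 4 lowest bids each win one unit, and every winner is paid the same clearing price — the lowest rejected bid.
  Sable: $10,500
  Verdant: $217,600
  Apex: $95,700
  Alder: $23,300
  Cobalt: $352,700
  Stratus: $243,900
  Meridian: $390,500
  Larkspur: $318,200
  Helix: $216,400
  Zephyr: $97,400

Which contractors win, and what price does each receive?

Sable, Alder, Apex, Zephyr; each is paid $216,400

Sorting: 10,500 (Sable), 23,300 (Alder), 95,700 (Apex), 97,400 (Zephyr), 216,400 (Helix), 217,600 (Verdant), …
Winners (4 units): Sable, Alder, Apex, Zephyr.
First losing bid is Helix's $216,400, which sets the uniform price.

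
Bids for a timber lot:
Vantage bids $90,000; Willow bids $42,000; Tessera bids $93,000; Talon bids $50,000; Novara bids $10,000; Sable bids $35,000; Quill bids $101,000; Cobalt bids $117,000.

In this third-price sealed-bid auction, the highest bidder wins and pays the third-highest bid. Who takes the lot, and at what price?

Rule: the highest bidder wins and pays the third-highest bid.
Sorting bids: 117,000 (Cobalt) > 101,000 (Quill) > 93,000 (Tessera) > 90,000 (Vantage) > 50,000 (Talon) > 42,000 (Willow) > …
Cobalt is highest; pays the third-highest bid, $93,000.

Cobalt pays $93,000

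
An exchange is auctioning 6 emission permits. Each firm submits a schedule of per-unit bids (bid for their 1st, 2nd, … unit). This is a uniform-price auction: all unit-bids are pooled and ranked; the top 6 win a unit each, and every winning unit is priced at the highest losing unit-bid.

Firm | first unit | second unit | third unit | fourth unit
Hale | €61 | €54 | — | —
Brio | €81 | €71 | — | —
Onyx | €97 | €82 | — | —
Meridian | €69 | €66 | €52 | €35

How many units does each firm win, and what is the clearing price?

Pooled unit-bids ranked (top 6): 97 (Onyx-1), 82 (Onyx-2), 81 (Brio-1), 71 (Brio-2), 69 (Meridian-1), 66 (Meridian-2)
The (k+1)-th unit-bid is €61.
Allocation: Brio 2, Meridian 2, Onyx 2.

Brio 2, Meridian 2, Onyx 2; clearing price €61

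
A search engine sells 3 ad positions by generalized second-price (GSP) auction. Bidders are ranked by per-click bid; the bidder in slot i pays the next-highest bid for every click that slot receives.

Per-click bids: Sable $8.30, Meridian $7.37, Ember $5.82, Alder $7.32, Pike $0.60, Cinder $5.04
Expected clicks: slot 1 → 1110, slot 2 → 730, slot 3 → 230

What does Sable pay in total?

Sable pays $8180.70

Ranked by bid: $8.30 (Sable) > $7.37 (Meridian) > $7.32 (Alder) > $5.82 (Ember) > …
Sable holds slot 1 → pays next bid $7.37 × 1110 clicks = $8180.70.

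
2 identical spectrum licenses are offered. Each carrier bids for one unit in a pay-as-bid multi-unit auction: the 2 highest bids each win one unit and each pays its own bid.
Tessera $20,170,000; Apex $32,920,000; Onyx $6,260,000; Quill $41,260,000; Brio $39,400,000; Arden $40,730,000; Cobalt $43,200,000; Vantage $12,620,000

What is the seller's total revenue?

Total revenue: $84,460,000

Ordering the bids: 43,200,000 (Cobalt), 41,260,000 (Quill), 40,730,000 (Arden), 39,400,000 (Brio), …
Winners (2 units): Cobalt, Quill.
Total revenue = 43,200,000 + 41,260,000 = $84,460,000.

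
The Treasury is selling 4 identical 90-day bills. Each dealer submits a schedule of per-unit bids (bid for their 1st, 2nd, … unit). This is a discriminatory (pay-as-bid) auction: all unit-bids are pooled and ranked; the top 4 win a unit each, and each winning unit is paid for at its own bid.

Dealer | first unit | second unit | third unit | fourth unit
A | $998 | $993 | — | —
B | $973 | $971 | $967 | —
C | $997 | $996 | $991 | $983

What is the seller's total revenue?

Total revenue: $3,984

Merging the schedules and taking the best 4: 998 (A-1), 997 (C-1), 996 (C-2), 993 (A-2)
Next rejected bid: $991 (not a price — pay-as-bid).
Each winning unit pays its own bid.
Revenue = 998 + 997 + 996 + 993 = $3,984.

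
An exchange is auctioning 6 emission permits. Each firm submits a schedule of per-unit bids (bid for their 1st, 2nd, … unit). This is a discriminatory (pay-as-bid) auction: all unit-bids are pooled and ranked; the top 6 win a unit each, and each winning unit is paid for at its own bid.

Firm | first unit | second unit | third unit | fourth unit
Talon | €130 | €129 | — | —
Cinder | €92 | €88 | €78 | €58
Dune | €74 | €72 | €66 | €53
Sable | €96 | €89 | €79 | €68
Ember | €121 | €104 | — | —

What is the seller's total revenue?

All unit-bids, highest first — top 6: 130 (Talon-1), 129 (Talon-2), 121 (Ember-1), 104 (Ember-2), 96 (Sable-1), 92 (Cinder-1)
Next rejected bid: €89 (not a price — pay-as-bid).
Each winning unit pays its own bid.
Revenue = 130 + 129 + 121 + 104 + 96 + 92 = €672.

Total revenue: €672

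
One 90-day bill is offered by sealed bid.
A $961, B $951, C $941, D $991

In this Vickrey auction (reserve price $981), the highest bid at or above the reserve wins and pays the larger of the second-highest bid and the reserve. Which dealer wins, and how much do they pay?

D pays $981

Bids in order: 991 (D) > 961 (A) > 951 (B) > 941 (C)
Highest eligible bid: D at $991.
Second-highest bid $961 is below the reserve $981, so the reserve binds → payment $981.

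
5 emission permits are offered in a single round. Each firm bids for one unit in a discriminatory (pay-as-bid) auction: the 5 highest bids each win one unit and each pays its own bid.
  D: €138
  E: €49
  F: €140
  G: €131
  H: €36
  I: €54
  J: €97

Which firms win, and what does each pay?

F €140, D €138, G €131, J €97, I €54

Sorting: 140 (F), 138 (D), 131 (G), 97 (J), 54 (I), 49 (E), 36 (H)
Winners (5 units): F, D, G, J, I.
Each winner pays its own bid: F €140, D €138, G €131, J €97, I €54.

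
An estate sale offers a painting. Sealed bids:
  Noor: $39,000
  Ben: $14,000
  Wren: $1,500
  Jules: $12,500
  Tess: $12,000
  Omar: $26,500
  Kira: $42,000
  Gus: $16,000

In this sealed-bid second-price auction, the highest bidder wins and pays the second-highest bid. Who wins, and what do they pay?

Kira pays $39,000

Sorting bids: 42,000 (Kira) > 39,000 (Noor) > 26,500 (Omar) > 16,000 (Gus) > 14,000 (Ben) > 12,500 (Jules) > …
Second-price: Kira pays Noor's bid of $39,000.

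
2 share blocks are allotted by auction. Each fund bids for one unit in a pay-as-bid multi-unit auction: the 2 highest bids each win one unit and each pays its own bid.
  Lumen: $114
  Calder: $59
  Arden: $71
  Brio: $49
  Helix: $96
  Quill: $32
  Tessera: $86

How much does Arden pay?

Arden pays $0

Bids ranked high→low: 114 (Lumen), 96 (Helix), 86 (Tessera), 71 (Arden), …
Winners (2 units): Lumen, Helix.
Arden does not win → $0.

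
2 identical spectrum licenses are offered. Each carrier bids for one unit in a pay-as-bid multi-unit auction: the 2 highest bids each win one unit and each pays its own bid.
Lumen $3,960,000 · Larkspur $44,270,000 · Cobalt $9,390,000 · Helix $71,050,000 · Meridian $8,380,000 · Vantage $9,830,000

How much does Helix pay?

Helix pays $71,050,000

Bids ranked high→low: 71,050,000 (Helix), 44,270,000 (Larkspur), 9,830,000 (Vantage), 9,390,000 (Cobalt), …
Top 2: Helix, Larkspur.
Helix wins → own bid $71,050,000.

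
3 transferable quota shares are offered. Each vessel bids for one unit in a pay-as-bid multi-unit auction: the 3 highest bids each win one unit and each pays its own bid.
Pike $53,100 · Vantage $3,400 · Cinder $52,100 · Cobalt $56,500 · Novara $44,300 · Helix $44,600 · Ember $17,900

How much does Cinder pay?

Bids ranked high→low: 56,500 (Cobalt), 53,100 (Pike), 52,100 (Cinder), 44,600 (Helix), 44,300 (Novara), …
Top 3: Cobalt, Pike, Cinder.
Cinder wins → own bid $52,100.

Cinder pays $52,100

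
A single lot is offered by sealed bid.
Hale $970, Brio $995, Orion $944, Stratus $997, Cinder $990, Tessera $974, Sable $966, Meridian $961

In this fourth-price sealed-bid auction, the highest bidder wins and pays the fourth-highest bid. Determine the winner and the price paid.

Fourth-price sealed-bid auction: the highest bidder wins and pays the fourth-highest bid.
Bids in order: 997 (Stratus) > 995 (Brio) > 990 (Cinder) > 974 (Tessera) > 970 (Hale) > 966 (Sable) > …
Stratus wins; payment is bid #4 in the ranking = $974.

Stratus pays $974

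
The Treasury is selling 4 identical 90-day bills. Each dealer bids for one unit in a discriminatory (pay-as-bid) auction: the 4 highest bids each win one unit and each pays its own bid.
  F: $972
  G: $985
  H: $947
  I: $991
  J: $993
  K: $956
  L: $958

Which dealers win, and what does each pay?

J $993, I $991, G $985, F $972

Ordering the bids: 993 (J), 991 (I), 985 (G), 972 (F), 958 (L), 956 (K), …
The 4 highest are J, I, G, F.
Each winner pays its own bid: J $993, I $991, G $985, F $972.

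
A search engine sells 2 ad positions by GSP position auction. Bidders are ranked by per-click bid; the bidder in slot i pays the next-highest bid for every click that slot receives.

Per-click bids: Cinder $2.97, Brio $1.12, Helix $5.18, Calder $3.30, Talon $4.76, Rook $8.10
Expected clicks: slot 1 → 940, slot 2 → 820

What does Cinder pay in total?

Cinder pays $0.00

Sorting advertisers: $8.10 (Rook) > $5.18 (Helix) > $4.76 (Talon) > …
Cinder ranks below slot 2 → no slot, pays nothing.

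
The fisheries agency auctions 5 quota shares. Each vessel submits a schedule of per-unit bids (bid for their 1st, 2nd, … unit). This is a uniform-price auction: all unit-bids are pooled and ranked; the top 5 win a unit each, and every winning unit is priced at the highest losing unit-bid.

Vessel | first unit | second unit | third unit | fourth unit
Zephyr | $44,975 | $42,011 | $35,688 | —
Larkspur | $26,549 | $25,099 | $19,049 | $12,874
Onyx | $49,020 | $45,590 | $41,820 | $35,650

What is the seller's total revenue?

Total revenue: $178,440

Merging the schedules and taking the best 5: 49,020 (Onyx-1), 45,590 (Onyx-2), 44,975 (Zephyr-1), 42,011 (Zephyr-2), 41,820 (Onyx-3)
First bid not allocated: $35,688.
Allocation: Onyx 3, Zephyr 2. Every unit priced at $35,688.
Revenue = 5 × 35,688 = $178,440.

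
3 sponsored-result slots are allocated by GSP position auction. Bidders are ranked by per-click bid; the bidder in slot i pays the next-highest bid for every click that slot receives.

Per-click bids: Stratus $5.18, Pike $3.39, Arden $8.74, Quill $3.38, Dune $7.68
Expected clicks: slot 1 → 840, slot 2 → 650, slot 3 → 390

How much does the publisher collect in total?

Per-click bids in order: $8.74 (Arden) > $7.68 (Dune) > $5.18 (Stratus) > $3.39 (Pike) > …
Slot 1: Arden pays $7.68 × 840 = $6451.20
Slot 2: Dune pays $5.18 × 650 = $3367.00
Slot 3: Stratus pays $3.39 × 390 = $1322.10
Total = $11140.30

Total revenue: $11140.30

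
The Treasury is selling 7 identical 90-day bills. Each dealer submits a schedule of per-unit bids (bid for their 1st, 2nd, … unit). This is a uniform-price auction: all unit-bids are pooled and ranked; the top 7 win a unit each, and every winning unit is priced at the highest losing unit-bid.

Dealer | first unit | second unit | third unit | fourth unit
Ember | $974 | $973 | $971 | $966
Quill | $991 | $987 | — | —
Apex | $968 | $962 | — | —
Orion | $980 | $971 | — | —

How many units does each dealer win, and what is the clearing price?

Ember 3, Orion 2, Quill 2; clearing price $968

All unit-bids, highest first — top 7: 991 (Quill-1), 987 (Quill-2), 980 (Orion-1), 974 (Ember-1), 973 (Ember-2), 971 (Ember-3), 971 (Orion-2)
First bid not allocated: $968.
Allocation: Ember 3, Orion 2, Quill 2.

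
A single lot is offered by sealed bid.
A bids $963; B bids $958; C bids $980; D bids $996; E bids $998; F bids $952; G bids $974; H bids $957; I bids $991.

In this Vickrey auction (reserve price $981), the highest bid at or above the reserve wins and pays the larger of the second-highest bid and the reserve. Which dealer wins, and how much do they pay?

Sorting bids: 998 (E) > 996 (D) > 991 (I) > 980 (C) > 974 (G) > 963 (A) > …
E has the top bid at or above the reserve ($998).
max(second-highest $996, reserve $981) = $996; the reserve does not bind.

E pays $996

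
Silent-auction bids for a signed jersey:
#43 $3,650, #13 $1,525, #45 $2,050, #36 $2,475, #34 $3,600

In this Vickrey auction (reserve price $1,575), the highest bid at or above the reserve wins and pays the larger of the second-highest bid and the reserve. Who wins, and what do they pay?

#43 pays $3,600

Vickrey auction (reserve price $1,575): the highest bid at or above the reserve wins and pays the larger of the second-highest bid and the reserve.
Bids in order: 3,650 (#43) > 3,600 (#34) > 2,475 (#36) > 2,050 (#45) > 1,525 (#13)
Highest eligible bid: #43 at $3,650.
Second-highest bid $3,600 exceeds the reserve $1,575 → payment $3,600.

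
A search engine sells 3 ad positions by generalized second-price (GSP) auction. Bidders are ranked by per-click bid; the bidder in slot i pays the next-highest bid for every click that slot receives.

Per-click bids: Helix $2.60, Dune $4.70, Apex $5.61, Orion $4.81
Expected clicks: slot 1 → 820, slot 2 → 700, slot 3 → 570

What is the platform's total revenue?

Sorting advertisers: $5.61 (Apex) > $4.81 (Orion) > $4.70 (Dune) > $2.60 (Helix)
Slot 1: Apex pays $4.81 × 820 = $3944.20
Slot 2: Orion pays $4.70 × 700 = $3290.00
Slot 3: Dune pays $2.60 × 570 = $1482.00
Total = $8716.20

Total revenue: $8716.20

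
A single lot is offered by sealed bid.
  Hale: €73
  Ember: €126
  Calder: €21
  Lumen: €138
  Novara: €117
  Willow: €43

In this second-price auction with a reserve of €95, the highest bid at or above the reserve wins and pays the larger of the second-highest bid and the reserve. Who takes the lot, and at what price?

Lumen pays €126

Sorting bids: 138 (Lumen) > 126 (Ember) > 117 (Novara) > 73 (Hale) > 43 (Willow) > 21 (Calder)
Lumen has the top bid at or above the reserve (€138).
Second-highest bid €126 exceeds the reserve €95 → payment €126.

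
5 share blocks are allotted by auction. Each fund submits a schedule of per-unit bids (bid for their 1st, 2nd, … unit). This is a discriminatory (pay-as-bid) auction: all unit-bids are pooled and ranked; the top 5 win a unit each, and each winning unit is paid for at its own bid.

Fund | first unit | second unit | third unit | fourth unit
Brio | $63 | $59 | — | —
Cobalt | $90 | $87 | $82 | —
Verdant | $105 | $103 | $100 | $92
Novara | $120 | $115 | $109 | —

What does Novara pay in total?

Merging the schedules and taking the best 5: 120 (Novara-1), 115 (Novara-2), 109 (Novara-3), 105 (Verdant-1), 103 (Verdant-2)
Next rejected bid: $100 (not a price — pay-as-bid).
Novara's winning unit-bids: 120 + 115 + 109 = $344.

Novara pays $344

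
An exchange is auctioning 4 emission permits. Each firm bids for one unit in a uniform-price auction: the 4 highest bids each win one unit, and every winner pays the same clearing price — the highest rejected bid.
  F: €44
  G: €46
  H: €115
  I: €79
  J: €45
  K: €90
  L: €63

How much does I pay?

Sorting: 115 (H), 90 (K), 79 (I), 63 (L), 46 (G), 45 (J), …
Winners (4 units): H, K, I, L.
Clearing price = highest rejected bid = €46.
I wins → pays €46.

I pays €46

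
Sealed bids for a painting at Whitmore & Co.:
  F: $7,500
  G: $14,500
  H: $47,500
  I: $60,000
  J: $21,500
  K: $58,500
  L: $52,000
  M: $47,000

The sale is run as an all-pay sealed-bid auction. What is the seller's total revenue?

Bids ranked: 60,000 (I) > 58,500 (K) > 52,000 (L) > 47,500 (H) > 47,000 (M) > 21,500 (J) > …
Every bidder forfeits their bid regardless of winning.
Revenue = 7,500 + 14,500 + 47,500 + 60,000 + 21,500 + 58,500 + 52,000 + 47,000 = $308,500.

Total revenue: $308,500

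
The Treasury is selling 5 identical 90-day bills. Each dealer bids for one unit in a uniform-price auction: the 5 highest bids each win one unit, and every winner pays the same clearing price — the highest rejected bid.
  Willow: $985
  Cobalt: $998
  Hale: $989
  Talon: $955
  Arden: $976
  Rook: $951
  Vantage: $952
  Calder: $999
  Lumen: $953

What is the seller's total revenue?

Total revenue: $4,775

Bids ranked high→low: 999 (Calder), 998 (Cobalt), 989 (Hale), 985 (Willow), 976 (Arden), 955 (Talon), 953 (Lumen), …
The 5 highest are Calder, Cobalt, Hale, Willow, Arden.
Clearing price = highest rejected bid = $955.
Total revenue = 5 × $955 = $4,775.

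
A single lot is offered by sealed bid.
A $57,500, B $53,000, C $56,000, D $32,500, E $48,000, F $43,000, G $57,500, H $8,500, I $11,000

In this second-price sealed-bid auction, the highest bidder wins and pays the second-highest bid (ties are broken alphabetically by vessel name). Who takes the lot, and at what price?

A pays $57,500

Bids ranked: 57,500 (A) > 57,500 (G) > 56,000 (C) > 53,000 (B) > 48,000 (E) > 43,000 (F) > …
Tie at $57,500 → A wins by tie-break.
A is highest; pays the second-highest bid, $57,500.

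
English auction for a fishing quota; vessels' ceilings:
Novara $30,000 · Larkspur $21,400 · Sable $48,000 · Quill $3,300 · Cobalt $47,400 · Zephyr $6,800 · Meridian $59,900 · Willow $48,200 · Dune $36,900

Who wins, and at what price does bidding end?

Meridian wins at $48,200

Limits ranked: 59,900 (Meridian) > 48,200 (Willow) > 48,000 (Sable) > 47,400 (Cobalt) > 36,900 (Dune) > 30,000 (Novara) > …
Willow is the last rival to drop out, at $48,200; Meridian remains and wins at that price.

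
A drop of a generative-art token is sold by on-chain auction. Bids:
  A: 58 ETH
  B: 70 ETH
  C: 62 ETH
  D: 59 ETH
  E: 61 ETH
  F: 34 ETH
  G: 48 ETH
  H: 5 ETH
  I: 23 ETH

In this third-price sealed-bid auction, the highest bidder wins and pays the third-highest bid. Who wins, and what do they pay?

Third-price sealed-bid auction: the highest bidder wins and pays the third-highest bid.
Bids ranked: 70 (B) > 62 (C) > 61 (E) > 59 (D) > 58 (A) > 48 (G) > …
B is highest; pays the third-highest bid, 61 ETH.

B pays 61 ETH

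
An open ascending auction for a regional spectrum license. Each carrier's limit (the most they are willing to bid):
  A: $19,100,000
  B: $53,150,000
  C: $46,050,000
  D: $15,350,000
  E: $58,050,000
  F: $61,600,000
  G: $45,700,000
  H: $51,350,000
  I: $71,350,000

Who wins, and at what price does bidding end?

Limits in order: 71,350,000 (I) > 61,600,000 (F) > 58,050,000 (E) > 53,150,000 (B) > 51,350,000 (H) > 46,050,000 (C) > …
Bidding ends when F exits at $61,600,000; I takes it.

I wins at $61,600,000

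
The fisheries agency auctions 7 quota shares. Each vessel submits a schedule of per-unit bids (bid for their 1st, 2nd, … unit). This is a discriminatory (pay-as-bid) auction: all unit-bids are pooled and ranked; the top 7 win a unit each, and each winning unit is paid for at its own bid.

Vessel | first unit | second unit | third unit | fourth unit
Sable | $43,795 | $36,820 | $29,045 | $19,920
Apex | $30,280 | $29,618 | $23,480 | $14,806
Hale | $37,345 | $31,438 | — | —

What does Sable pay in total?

Pooled unit-bids ranked (top 7): 43,795 (Sable-1), 37,345 (Hale-1), 36,820 (Sable-2), 31,438 (Hale-2), 30,280 (Apex-1), 29,618 (Apex-2), 29,045 (Sable-3)
Next rejected bid: $23,480 (not a price — pay-as-bid).
Sable's winning unit-bids: 43,795 + 36,820 + 29,045 = $109,660.

Sable pays $109,660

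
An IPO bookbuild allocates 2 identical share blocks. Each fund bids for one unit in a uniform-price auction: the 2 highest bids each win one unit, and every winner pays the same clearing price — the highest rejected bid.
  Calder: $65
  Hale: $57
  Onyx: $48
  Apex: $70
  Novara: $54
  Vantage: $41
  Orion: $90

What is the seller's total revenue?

Bids ranked high→low: 90 (Orion), 70 (Apex), 65 (Calder), 57 (Hale), …
The 2 highest are Orion, Apex.
First losing bid is Calder's $65, which sets the uniform price.
Total revenue = 2 × $65 = $130.

Total revenue: $130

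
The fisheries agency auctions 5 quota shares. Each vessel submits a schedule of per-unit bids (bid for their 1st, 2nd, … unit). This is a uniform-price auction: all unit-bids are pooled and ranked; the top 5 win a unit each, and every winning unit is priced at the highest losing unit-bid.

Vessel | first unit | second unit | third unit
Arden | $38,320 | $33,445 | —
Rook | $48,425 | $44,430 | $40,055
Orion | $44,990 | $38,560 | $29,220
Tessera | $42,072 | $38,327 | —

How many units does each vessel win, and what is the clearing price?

Orion 1, Rook 3, Tessera 1; clearing price $38,560

Merging the schedules and taking the best 5: 48,425 (Rook-1), 44,990 (Orion-1), 44,430 (Rook-2), 42,072 (Tessera-1), 40,055 (Rook-3)
Highest rejected unit-bid = $38,560.
Allocation: Orion 1, Rook 3, Tessera 1.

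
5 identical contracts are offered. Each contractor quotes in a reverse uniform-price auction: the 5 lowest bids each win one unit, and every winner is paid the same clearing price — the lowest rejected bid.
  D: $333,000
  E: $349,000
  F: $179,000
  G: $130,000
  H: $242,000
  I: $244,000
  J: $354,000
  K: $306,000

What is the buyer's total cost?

Bids ranked low→high: 130,000 (G), 179,000 (F), 242,000 (H), 244,000 (I), 306,000 (K), 333,000 (D), 349,000 (E), …
Winners (5 units): G, F, H, I, K.
Clearing price = lowest rejected bid = $333,000.
Total cost = 5 × $333,000 = $1,665,000.

Total cost: $1,665,000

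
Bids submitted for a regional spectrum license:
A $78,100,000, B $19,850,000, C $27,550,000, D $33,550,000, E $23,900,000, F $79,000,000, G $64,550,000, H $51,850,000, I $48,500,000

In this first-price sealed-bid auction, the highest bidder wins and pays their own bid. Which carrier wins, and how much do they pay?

First-price sealed-bid auction: the highest bidder wins and pays their own bid.
Sorting bids: 79,000,000 (F) > 78,100,000 (A) > 64,550,000 (G) > 51,850,000 (H) > 48,500,000 (I) > 33,550,000 (D) > …
First-price: F pays what they bid, $79,000,000.

F pays $79,000,000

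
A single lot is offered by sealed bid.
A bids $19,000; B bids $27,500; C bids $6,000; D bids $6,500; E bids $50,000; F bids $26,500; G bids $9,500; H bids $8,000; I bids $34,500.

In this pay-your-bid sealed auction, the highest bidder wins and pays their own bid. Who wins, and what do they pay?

E pays $50,000

Bids in order: 50,000 (E) > 34,500 (I) > 27,500 (B) > 26,500 (F) > 19,000 (A) > 9,500 (G) > …
E is highest → pays own bid, $50,000.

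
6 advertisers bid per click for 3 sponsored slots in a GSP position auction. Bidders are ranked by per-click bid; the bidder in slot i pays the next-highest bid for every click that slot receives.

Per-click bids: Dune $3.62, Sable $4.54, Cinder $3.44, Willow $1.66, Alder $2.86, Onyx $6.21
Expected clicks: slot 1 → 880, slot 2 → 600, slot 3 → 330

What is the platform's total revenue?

Per-click bids in order: $6.21 (Onyx) > $4.54 (Sable) > $3.62 (Dune) > $3.44 (Cinder) > …
Slot 1: Onyx pays $4.54 × 880 = $3995.20
Slot 2: Sable pays $3.62 × 600 = $2172.00
Slot 3: Dune pays $3.44 × 330 = $1135.20
Total = $7302.40

Total revenue: $7302.40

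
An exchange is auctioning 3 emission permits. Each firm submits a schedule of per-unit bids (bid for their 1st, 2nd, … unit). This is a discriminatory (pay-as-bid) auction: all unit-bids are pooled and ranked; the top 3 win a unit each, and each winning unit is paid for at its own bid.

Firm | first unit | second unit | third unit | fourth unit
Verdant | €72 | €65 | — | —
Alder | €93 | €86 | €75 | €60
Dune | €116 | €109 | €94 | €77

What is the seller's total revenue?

Pooled unit-bids ranked (top 3): 116 (Dune-1), 109 (Dune-2), 94 (Dune-3)
Next rejected bid: €93 (not a price — pay-as-bid).
Each winning unit pays its own bid.
Revenue = 116 + 109 + 94 = €319.

Total revenue: €319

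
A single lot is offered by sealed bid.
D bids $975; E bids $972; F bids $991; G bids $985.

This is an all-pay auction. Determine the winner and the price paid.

F pays $991

Bids in order: 991 (F) > 985 (G) > 975 (D) > 972 (E)
F is highest and takes the item; every bidder forfeits their bid.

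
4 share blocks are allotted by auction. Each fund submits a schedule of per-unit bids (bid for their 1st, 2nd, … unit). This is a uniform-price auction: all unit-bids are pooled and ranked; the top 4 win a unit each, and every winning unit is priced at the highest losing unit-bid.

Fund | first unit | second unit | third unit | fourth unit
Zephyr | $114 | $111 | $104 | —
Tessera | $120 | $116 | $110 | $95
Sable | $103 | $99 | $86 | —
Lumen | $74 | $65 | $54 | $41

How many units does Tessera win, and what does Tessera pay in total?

Tessera: 2 units, pays $220

All unit-bids, highest first — top 4: 120 (Tessera-1), 116 (Tessera-2), 114 (Zephyr-1), 111 (Zephyr-2)
First bid not allocated: $110.
Tessera wins 2 unit(s) at $110 each.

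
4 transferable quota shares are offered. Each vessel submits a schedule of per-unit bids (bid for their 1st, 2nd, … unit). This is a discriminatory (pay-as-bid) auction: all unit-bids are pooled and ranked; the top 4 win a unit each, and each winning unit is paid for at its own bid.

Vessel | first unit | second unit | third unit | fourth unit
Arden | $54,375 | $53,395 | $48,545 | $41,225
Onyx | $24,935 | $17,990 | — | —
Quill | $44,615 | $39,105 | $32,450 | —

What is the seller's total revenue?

Merging the schedules and taking the best 4: 54,375 (Arden-1), 53,395 (Arden-2), 48,545 (Arden-3), 44,615 (Quill-1)
Next rejected bid: $41,225 (not a price — pay-as-bid).
Each winning unit pays its own bid.
Revenue = 54,375 + 53,395 + 48,545 + 44,615 = $200,930.

Total revenue: $200,930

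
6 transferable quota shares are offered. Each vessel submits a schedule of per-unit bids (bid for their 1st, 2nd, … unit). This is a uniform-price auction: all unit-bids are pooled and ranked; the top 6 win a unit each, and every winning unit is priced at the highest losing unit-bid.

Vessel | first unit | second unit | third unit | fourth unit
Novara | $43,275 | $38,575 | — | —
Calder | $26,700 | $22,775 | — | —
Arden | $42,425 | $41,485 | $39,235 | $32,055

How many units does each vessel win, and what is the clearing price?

Pooled unit-bids ranked (top 6): 43,275 (Novara-1), 42,425 (Arden-1), 41,485 (Arden-2), 39,235 (Arden-3), 38,575 (Novara-2), 32,055 (Arden-4)
Highest rejected unit-bid = $26,700.
Allocation: Arden 4, Novara 2.

Arden 4, Novara 2; clearing price $26,700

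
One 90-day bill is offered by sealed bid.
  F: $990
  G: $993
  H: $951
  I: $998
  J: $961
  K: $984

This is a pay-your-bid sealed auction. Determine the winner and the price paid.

Rule: the highest bidder wins and pays their own bid.
Bids ranked: 998 (I) > 993 (G) > 990 (F) > 984 (K) > 961 (J) > 951 (H)
I has the highest bid and pays exactly that: $998.

I pays $998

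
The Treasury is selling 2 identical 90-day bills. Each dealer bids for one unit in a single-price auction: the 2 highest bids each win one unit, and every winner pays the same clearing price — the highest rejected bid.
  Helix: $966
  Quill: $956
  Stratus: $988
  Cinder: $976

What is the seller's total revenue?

Ordering the bids: 988 (Stratus), 976 (Cinder), 966 (Helix), 956 (Quill)
The 2 highest are Stratus, Cinder.
Clearing price = highest rejected bid = $966.
Total revenue = 2 × $966 = $1,932.

Total revenue: $1,932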